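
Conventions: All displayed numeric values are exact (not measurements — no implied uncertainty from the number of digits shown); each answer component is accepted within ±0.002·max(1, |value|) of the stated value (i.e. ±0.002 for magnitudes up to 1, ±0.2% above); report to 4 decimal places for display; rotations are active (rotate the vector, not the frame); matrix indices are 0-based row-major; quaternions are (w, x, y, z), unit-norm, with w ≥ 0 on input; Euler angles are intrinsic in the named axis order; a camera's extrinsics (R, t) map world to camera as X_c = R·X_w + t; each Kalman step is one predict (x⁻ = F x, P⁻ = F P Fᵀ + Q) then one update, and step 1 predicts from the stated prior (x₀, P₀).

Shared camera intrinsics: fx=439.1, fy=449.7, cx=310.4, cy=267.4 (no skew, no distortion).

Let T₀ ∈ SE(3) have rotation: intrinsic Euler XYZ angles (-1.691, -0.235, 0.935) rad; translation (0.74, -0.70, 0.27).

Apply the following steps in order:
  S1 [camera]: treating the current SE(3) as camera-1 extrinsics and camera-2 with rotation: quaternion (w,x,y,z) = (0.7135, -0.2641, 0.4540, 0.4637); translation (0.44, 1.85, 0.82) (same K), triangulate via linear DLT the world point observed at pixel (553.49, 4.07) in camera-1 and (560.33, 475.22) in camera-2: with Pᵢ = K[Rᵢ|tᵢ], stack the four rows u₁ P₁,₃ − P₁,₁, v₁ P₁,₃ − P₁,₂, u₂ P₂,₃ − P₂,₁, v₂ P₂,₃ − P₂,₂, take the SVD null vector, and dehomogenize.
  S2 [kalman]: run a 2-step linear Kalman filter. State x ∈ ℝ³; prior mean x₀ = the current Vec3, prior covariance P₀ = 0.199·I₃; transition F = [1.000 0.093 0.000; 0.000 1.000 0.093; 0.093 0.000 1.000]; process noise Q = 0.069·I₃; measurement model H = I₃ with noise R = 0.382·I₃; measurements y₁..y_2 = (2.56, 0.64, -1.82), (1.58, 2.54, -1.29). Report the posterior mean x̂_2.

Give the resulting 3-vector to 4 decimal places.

result = (0.8880, 0.7745, -0.9910)

after S1 (triangulate): (-1.0307, -0.8413, -0.4502)
after S2 (kf_track): (0.8880, 0.7745, -0.9910)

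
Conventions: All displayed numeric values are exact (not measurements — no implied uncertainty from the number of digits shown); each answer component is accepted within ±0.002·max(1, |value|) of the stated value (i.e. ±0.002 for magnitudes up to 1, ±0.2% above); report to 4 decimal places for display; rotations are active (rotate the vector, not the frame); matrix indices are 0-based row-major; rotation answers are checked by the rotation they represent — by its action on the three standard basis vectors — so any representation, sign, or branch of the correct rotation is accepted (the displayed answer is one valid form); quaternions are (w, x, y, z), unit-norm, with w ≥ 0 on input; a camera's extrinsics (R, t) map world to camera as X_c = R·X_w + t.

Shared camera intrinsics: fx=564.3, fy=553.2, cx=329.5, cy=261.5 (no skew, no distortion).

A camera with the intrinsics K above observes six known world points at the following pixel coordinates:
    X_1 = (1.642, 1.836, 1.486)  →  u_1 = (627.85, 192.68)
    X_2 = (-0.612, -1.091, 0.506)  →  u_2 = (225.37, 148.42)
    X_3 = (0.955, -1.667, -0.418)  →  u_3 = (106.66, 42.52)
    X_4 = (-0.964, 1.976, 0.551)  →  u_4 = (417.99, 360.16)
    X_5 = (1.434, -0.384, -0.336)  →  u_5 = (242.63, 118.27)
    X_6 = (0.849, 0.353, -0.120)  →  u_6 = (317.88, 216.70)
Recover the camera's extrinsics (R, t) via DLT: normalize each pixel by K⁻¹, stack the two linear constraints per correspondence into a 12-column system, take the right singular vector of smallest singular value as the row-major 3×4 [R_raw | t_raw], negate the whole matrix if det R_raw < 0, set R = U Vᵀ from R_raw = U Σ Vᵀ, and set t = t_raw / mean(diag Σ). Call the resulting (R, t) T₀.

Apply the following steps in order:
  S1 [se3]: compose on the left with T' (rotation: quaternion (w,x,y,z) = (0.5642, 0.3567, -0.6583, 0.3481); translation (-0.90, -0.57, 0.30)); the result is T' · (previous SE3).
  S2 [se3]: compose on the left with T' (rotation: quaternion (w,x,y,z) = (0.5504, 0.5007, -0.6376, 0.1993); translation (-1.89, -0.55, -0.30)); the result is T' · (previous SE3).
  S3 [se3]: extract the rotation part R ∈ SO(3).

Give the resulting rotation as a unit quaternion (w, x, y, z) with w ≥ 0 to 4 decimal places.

source (pnp_recover): camera pose = R=[0.2902 0.6931 0.6598; -0.3661 0.7175 -0.5926; -0.8841 -0.0696 0.4620], t=(-0.5000, -0.3600, 5.1103)
after S1 (compose_se3): R=[0.7213 -0.6598 0.2107; 0.5545 0.3677 -0.7466; 0.4151 0.6553 0.6311], t=(-3.0618, -5.1113, -0.7943)
after S2 (compose_se3): R=[-0.6068 -0.7155 0.3461; -0.4043 -0.0971 -0.9095; 0.6844 -0.6918 -0.2304], t=(2.5655, -0.7691, -4.3288)
after S3 (rot_of_se3): [-0.6068 -0.7155 0.3461; -0.4043 -0.0971 -0.9095; 0.6844 -0.6918 -0.2304]

rotation (quat) = (0.1282, 0.4245, -0.6596, 0.6069)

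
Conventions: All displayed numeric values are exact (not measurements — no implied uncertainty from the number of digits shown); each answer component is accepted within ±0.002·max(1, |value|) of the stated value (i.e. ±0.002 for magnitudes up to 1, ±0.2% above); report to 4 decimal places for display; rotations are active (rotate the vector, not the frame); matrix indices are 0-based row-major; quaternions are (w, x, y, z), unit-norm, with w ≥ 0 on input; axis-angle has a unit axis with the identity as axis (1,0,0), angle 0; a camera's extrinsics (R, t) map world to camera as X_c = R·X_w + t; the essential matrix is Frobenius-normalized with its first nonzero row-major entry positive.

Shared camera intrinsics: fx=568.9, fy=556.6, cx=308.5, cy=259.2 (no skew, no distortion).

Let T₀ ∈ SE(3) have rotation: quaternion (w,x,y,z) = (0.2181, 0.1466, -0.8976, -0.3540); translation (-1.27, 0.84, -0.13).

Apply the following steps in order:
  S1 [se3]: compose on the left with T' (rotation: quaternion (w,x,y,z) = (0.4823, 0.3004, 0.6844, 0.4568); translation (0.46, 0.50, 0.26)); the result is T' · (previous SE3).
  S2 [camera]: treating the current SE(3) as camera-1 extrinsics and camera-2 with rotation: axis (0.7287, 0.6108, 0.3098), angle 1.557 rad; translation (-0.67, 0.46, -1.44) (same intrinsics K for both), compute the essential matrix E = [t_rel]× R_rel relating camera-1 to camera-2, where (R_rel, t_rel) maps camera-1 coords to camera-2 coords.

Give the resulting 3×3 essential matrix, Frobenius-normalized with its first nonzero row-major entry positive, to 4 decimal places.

matrix = [0.5326 -0.1105 -0.1339; 0.1320 0.6876 -0.0973; -0.4065 0.1061 0.1003]

after S1 (compose_se3): R=[0.5865 0.6715 -0.4529; -0.8056 0.4261 -0.4116; -0.0834 0.6063 0.7909], t=(0.7636, -0.2877, 1.5339)
after S2 (essential): [0.5326 -0.1105 -0.1339; 0.1320 0.6876 -0.0973; -0.4065 0.1061 0.1003]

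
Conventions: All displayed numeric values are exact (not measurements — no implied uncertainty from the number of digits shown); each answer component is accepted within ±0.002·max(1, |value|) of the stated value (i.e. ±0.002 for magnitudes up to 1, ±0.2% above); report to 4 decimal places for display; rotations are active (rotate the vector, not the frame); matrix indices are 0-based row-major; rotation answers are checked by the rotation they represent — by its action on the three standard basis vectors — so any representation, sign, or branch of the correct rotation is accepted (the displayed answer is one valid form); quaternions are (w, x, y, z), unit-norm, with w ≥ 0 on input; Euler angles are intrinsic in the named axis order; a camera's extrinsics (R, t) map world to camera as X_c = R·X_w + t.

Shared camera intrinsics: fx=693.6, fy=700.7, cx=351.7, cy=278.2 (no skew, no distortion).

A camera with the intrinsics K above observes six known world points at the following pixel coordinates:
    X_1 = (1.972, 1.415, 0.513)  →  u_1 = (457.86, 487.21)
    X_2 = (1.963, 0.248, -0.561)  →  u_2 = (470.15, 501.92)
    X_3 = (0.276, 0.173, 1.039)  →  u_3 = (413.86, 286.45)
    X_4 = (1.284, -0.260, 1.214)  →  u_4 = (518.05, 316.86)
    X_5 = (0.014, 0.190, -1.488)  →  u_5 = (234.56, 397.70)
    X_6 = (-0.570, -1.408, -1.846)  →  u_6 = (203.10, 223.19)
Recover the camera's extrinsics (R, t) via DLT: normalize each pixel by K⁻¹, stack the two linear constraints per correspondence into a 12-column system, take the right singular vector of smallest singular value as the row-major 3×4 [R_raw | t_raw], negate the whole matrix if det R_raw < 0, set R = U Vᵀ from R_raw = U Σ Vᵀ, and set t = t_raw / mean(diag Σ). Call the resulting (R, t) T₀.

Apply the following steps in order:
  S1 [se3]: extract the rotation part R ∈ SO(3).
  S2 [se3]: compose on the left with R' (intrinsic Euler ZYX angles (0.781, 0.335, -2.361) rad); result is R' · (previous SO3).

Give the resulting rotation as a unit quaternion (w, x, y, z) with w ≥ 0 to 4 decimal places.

rotation (quat) = (0.4884, -0.8265, 0.1450, 0.2395)

source (pnp_recover): camera pose = R=[0.7385 -0.3948 0.5466; 0.6442 0.6524 -0.3992; -0.1990 0.6470 0.7361], t=(-0.0499, 0.2100, 6.4698)
after S1 (rot_of_se3): [0.7385 -0.3948 0.5466; 0.6442 0.6524 -0.3992; -0.1990 0.6470 0.7361]
after S2 (compose_so3): [0.8433 -0.4735 -0.2542; -0.0057 -0.4809 0.8767; -0.5374 -0.7379 -0.4083]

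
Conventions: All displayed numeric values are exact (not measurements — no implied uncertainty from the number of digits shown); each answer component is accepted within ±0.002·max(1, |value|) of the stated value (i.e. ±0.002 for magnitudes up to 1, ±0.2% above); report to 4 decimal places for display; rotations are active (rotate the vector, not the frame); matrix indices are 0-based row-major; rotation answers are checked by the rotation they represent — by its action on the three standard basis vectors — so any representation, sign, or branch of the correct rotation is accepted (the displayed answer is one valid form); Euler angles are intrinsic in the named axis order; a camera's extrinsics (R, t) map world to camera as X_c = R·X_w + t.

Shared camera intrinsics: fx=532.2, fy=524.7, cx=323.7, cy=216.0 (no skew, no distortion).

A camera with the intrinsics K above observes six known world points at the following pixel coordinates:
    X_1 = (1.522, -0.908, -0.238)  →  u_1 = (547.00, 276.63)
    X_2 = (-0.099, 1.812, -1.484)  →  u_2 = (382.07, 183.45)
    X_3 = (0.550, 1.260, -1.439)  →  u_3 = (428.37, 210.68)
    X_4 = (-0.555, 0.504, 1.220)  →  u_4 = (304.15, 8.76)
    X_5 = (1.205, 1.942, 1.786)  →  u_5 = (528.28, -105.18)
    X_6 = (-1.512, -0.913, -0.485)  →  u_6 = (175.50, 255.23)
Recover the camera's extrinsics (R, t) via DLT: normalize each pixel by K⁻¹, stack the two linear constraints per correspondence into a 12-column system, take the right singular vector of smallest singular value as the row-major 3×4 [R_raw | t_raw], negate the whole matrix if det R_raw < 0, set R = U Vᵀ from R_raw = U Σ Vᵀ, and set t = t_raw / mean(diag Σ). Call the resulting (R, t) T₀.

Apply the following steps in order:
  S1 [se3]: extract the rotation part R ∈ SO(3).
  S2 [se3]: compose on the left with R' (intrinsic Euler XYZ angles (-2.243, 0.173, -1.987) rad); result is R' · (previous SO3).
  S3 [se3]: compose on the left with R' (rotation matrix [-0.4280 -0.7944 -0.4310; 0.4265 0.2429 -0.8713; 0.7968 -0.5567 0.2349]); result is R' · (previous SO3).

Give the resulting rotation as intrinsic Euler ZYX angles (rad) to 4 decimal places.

source (pnp_recover): camera pose = R=[0.9696 0.2346 -0.0690; 0.0955 -0.6231 -0.7763; -0.2251 0.7461 -0.6266], t=(0.3400, -0.4500, 4.7299)
after S1 (rot_of_se3): [0.9696 0.2346 -0.0690; 0.0955 -0.6231 -0.7763; -0.2251 0.7461 -0.6266]
after S2 (compose_so3): [-0.3388 -0.5264 -0.7798; 0.4439 0.6414 -0.6258; 0.8296 -0.5582 0.0163]
after S3 (compose_so3): [-0.5651 -0.0437 0.8239; -0.7595 0.4176 -0.4988; -0.3222 -0.9076 -0.2692]

rotation (euler_zyx) = (-2.2105, 0.3281, -1.8591)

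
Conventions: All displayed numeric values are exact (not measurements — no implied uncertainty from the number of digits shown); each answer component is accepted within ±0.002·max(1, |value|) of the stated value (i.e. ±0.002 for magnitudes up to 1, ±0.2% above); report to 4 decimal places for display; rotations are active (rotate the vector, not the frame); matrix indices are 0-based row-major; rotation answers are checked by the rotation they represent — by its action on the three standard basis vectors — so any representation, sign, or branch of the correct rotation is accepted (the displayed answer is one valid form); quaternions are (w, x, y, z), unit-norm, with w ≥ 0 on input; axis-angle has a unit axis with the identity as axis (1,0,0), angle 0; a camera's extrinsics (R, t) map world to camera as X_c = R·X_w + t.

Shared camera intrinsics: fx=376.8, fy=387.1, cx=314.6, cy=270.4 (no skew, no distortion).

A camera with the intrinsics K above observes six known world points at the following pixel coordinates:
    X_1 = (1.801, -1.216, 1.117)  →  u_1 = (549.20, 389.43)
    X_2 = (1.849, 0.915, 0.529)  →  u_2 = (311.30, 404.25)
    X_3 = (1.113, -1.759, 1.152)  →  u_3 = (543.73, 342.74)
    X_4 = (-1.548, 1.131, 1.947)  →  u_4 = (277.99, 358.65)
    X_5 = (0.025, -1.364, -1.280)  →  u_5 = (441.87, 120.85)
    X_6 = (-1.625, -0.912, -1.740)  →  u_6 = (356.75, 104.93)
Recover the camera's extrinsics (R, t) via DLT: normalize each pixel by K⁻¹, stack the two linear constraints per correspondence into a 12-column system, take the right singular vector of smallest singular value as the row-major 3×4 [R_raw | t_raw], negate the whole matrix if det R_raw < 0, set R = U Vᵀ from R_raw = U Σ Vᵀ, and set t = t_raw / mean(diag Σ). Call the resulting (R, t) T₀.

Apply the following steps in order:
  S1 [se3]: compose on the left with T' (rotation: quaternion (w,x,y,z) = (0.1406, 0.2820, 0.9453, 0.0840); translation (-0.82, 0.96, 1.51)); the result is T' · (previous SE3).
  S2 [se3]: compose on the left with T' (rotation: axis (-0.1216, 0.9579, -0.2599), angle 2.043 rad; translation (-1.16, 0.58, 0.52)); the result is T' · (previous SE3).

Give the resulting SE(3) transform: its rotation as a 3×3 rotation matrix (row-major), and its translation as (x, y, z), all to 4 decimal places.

source (pnp_recover): camera pose = R=[0.1942 -0.9636 0.1836; 0.2645 0.2317 0.9362; -0.9446 -0.1333 0.2999], t=(0.4000, -0.1900, 4.6199)
after S1 (compose_se3): R=[-0.3168 0.8486 0.4238; 0.2517 -0.3556 0.9001; 0.9145 0.3918 -0.1010], t=(0.2096, 1.3930, -2.9946)
after S2 (compose_se3): R=[0.9751 -0.0374 -0.2186; 0.1164 -0.7527 0.6480; -0.1888 -0.6573 -0.7296], t=(-3.8570, 2.4824, 0.7629)

rotation (matrix) = ((0.9751, -0.0374, -0.2186), (0.1164, -0.7527, 0.6480), (-0.1888, -0.6573, -0.7296)), translation = (-3.8570, 2.4824, 0.7629)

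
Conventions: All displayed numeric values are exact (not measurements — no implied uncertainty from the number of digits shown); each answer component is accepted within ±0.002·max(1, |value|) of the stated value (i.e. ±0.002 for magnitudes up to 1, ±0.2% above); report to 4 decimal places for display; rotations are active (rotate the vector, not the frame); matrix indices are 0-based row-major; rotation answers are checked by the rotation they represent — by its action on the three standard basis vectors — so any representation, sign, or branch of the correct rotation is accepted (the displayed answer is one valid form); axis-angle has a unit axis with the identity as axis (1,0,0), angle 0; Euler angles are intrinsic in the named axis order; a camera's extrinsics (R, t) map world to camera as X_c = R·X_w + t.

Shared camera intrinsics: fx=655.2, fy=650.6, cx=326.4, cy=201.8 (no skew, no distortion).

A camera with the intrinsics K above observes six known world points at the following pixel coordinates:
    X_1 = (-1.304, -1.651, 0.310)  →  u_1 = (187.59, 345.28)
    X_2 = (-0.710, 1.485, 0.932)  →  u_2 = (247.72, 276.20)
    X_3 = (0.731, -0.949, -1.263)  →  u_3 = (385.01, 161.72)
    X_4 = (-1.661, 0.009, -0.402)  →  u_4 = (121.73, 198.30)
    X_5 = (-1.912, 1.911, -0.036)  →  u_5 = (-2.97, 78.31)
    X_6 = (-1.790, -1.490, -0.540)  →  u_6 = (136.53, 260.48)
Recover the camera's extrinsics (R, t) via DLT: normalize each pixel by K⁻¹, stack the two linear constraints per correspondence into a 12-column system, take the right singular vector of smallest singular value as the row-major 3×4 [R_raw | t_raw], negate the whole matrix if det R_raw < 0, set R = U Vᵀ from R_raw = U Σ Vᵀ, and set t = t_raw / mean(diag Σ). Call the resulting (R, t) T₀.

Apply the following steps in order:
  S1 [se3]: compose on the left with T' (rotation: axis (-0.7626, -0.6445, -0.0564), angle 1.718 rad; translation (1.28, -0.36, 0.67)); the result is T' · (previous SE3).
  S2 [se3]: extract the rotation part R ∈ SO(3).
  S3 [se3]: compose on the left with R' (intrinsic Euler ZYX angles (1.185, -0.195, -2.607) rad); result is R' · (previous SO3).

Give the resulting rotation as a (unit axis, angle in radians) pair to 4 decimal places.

rotation (axis_angle) = ((-0.3289, 0.6696, 0.6660), 1.2813)

source (pnp_recover): camera pose = R=[0.9912 0.0902 0.0964; -0.0407 -0.4856 0.8732; 0.1256 -0.8695 -0.4777], t=(0.0800, 0.2601, 5.1612)
after S1 (compose_se3): R=[0.4164 0.2576 0.8719; 0.5899 -0.8063 -0.0435; 0.6918 0.5325 -0.4877], t=(-1.5530, 3.8745, -0.1991)
after S2 (rot_of_se3): [0.4164 0.2576 0.8719; 0.5899 -0.8063 -0.0435; 0.6918 0.5325 -0.4877]
after S3 (compose_so3): [0.3628 -0.7956 0.4852; 0.4809 0.6058 0.6338; -0.7982 0.0034 0.6024]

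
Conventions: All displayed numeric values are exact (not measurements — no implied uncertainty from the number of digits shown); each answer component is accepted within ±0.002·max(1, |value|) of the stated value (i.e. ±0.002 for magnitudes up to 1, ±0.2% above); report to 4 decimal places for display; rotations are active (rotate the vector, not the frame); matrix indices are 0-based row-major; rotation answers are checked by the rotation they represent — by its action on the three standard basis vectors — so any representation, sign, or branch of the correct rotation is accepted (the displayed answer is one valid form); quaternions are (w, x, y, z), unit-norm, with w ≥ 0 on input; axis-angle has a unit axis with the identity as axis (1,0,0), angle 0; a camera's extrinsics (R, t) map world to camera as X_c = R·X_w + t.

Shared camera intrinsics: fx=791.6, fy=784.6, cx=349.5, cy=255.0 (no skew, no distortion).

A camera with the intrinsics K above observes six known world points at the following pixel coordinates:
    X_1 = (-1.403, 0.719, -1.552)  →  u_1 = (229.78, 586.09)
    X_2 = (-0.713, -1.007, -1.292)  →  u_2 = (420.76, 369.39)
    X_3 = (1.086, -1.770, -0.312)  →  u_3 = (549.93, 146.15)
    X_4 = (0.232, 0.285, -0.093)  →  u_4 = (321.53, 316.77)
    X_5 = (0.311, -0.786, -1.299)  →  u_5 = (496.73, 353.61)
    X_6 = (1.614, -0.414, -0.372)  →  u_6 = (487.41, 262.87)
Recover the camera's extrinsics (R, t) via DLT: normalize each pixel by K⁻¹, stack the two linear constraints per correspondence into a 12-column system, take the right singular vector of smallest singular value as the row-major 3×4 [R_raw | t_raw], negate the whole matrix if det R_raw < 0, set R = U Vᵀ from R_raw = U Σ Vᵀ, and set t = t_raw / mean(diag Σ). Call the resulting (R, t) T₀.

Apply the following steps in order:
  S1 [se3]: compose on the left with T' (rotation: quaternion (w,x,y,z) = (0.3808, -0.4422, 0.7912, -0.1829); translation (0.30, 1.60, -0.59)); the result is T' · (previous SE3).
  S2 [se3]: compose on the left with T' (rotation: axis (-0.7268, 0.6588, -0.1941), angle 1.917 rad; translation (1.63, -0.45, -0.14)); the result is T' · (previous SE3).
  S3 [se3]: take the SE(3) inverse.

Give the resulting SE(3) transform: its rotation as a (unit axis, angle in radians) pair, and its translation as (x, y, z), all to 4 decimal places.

source (pnp_recover): camera pose = R=[0.6823 -0.4805 -0.5510; -0.1313 0.6609 -0.7389; 0.7192 0.5765 0.3879], t=(-0.3000, 0.2800, 6.1399)
after S1 (compose_se3): R=[0.4057 0.2235 0.8863; -0.6096 0.7886 0.0802; -0.6810 -0.5728 0.4561], t=(4.9317, 2.2942, -4.5815)
after S2 (compose_se3): R=[-0.1217 -0.7427 0.6585; -0.8308 -0.2868 -0.4771; 0.5431 -0.6051 -0.5821], t=(-1.3114, -6.3057, -2.9030)
after S3 (invert_se3): R=[-0.1217 -0.8308 0.5431; -0.7427 -0.2868 -0.6051; 0.6585 -0.4771 -0.5821], t=(-3.8216, -4.5389, -3.8344)

rotation (axis_angle) = ((0.6617, -0.5959, 0.4551), 3.0447), translation = (-3.8216, -4.5389, -3.8344)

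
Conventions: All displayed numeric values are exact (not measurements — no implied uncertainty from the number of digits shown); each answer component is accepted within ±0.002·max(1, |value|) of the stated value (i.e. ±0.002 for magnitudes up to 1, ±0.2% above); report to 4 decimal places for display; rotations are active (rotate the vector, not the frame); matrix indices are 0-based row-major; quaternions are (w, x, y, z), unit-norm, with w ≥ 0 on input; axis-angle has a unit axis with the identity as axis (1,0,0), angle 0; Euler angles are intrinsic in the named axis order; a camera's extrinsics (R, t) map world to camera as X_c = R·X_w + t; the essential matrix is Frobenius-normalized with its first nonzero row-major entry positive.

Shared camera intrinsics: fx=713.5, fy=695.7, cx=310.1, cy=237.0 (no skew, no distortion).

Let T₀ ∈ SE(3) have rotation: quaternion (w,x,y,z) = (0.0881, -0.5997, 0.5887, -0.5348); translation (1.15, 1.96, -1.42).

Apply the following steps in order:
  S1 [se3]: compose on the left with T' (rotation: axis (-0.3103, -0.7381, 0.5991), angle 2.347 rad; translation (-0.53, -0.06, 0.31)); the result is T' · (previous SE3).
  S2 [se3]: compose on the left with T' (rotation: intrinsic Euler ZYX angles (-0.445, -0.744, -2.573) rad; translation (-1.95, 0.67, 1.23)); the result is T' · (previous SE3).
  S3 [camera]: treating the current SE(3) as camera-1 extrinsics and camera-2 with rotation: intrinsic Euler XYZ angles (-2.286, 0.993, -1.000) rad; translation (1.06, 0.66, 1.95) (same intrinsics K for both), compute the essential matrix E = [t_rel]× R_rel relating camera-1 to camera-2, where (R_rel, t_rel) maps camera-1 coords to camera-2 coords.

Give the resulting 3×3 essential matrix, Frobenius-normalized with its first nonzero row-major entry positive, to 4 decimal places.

after S1 (compose_se3): R=[-0.2804 0.9593 -0.0325; -0.6827 -0.1755 0.7093; 0.6747 0.2211 0.7042], t=(-0.0251, 2.0757, -1.2277)
after S2 (compose_se3): R=[0.3406 0.8081 0.4805; 0.8774 -0.0896 -0.4713; -0.3378 0.5822 -0.7396], t=(-2.9533, -1.5217, 1.1519)
after S3 (essential): [0.2375 0.0234 0.4506; 0.3501 -0.5706 -0.2197; -0.2710 0.0446 -0.4101]

matrix = [0.2375 0.0234 0.4506; 0.3501 -0.5706 -0.2197; -0.2710 0.0446 -0.4101]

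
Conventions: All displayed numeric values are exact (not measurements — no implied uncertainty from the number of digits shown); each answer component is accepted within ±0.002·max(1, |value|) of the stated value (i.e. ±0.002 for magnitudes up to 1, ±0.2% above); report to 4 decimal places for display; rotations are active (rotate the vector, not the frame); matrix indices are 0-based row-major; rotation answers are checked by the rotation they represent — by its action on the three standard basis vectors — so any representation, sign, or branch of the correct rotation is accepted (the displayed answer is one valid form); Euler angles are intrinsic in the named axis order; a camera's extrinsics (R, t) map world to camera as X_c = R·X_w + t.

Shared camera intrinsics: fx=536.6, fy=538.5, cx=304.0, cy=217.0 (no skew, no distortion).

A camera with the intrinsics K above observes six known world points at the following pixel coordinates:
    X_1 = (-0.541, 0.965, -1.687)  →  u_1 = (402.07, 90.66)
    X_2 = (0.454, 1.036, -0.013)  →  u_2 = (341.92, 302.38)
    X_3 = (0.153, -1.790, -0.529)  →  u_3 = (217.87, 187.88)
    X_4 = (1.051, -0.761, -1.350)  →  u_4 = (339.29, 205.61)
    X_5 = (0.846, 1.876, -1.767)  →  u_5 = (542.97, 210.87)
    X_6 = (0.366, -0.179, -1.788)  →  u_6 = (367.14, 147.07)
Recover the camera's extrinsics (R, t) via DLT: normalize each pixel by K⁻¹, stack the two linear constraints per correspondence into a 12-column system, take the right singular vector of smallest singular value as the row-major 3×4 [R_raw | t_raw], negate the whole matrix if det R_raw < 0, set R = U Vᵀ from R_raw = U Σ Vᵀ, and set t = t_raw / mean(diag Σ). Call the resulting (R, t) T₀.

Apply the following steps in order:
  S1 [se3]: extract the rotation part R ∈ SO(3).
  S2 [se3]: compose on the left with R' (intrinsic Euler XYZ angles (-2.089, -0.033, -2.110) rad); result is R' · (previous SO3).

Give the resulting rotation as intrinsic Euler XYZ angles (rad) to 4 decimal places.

source (pnp_recover): camera pose = R=[0.5014 0.5795 -0.6425; 0.6776 0.1989 0.7081; 0.5381 -0.7904 -0.2929], t=(-0.5000, 0.2499, 5.3299)
after S1 (rot_of_se3): [0.5014 0.5795 -0.6425; 0.6776 0.1989 0.7081; 0.5381 -0.7904 -0.2929]
after S2 (compose_so3): [0.3061 -0.1007 0.9467; 0.8619 -0.3930 -0.3205; 0.4043 0.9140 -0.0335]

rotation (euler_xyz) = (1.6748, 1.2427, 0.3179)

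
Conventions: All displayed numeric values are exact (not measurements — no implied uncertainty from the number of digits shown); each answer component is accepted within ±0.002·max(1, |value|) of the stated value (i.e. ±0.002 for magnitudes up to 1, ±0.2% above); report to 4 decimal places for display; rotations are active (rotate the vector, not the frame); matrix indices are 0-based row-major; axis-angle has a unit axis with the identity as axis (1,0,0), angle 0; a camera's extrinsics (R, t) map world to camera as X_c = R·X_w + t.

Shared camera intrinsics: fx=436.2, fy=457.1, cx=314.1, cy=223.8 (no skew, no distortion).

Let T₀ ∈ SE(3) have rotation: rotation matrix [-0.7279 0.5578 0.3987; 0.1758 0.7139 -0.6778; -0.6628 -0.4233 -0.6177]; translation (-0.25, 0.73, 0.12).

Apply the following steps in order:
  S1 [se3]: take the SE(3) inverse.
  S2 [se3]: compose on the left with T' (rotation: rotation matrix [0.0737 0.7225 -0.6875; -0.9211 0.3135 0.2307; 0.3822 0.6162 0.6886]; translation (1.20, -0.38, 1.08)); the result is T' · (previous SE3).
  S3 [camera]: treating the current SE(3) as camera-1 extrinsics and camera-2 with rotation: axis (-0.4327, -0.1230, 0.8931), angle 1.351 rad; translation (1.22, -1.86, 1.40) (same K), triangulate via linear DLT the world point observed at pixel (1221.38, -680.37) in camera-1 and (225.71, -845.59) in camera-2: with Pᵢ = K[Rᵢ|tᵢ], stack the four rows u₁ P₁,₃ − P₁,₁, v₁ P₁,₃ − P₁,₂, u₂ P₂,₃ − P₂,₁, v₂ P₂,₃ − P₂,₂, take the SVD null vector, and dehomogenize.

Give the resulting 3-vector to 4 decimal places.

result = (-1.3290, 1.1104, 0.1288)

after S1 (invert_se3): R=[-0.7279 0.1758 -0.6628; 0.5578 0.7139 -0.4233; 0.3987 -0.6778 -0.6177], t=(-0.2308, -0.3309, 0.6686)
after S2 (compose_se3): R=[0.0753 0.9947 0.0700; 0.9374 -0.0945 0.3353; 0.3401 0.0404 -0.9395], t=(0.4843, -0.1169, 1.2483)
after S3 (triangulate): (-1.3290, 1.1104, 0.1288)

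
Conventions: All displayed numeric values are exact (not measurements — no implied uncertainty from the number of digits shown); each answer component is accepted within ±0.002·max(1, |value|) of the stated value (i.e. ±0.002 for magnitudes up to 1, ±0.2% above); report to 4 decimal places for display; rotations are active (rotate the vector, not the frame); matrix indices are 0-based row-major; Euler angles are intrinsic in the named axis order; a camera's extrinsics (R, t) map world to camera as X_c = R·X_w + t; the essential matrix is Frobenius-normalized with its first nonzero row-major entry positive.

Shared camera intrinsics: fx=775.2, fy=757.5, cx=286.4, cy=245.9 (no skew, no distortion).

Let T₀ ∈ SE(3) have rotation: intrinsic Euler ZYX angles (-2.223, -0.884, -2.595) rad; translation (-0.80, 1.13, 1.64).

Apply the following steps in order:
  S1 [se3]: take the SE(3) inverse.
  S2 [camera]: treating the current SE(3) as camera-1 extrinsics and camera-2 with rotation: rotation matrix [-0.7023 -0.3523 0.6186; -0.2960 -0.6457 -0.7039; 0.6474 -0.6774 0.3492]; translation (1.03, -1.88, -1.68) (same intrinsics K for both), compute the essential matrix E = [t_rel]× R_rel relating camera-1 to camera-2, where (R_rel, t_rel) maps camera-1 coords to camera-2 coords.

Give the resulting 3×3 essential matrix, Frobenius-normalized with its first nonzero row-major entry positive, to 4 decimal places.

matrix = [0.2252 -0.5731 -0.1225; 0.4441 -0.1439 0.1095; -0.4472 -0.3170 -0.2748]

after S1 (invert_se3): R=[-0.3848 -0.5039 0.7733; -0.9229 0.1991 -0.3296; 0.0121 -0.8405 -0.5417], t=(-1.0066, -0.4228, 1.8478)
after S2 (essential): [0.2252 -0.5731 -0.1225; 0.4441 -0.1439 0.1095; -0.4472 -0.3170 -0.2748]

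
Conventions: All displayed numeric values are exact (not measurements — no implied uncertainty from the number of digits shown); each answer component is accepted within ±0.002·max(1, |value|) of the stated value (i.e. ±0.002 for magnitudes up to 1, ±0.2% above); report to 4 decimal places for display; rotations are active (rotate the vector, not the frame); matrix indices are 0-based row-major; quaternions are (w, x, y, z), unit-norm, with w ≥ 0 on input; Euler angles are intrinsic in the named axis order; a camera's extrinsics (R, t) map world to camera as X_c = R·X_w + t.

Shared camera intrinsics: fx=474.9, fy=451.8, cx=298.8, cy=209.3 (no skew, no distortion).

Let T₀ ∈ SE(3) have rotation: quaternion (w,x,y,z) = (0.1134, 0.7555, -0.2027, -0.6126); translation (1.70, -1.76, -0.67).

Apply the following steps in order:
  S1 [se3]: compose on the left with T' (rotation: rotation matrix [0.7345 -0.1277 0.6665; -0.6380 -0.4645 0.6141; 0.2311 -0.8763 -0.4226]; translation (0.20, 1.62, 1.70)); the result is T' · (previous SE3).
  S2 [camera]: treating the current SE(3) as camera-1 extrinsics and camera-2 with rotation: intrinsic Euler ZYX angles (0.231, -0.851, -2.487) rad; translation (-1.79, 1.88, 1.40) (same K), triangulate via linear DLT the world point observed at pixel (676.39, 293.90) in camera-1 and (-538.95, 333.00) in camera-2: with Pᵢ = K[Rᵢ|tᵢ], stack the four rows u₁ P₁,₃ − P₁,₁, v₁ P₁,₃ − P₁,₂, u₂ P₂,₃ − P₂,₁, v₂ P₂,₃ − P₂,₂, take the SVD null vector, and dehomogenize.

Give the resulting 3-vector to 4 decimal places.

result = (-0.7336, 0.2156, -1.6240)

after S1 (compose_se3): R=[-0.4066 0.2707 -0.8726; -0.4402 0.7789 0.4468; 0.8006 0.5657 -0.1975], t=(1.2269, 0.9414, 3.9184)
after S2 (triangulate): (-0.7336, 0.2156, -1.6240)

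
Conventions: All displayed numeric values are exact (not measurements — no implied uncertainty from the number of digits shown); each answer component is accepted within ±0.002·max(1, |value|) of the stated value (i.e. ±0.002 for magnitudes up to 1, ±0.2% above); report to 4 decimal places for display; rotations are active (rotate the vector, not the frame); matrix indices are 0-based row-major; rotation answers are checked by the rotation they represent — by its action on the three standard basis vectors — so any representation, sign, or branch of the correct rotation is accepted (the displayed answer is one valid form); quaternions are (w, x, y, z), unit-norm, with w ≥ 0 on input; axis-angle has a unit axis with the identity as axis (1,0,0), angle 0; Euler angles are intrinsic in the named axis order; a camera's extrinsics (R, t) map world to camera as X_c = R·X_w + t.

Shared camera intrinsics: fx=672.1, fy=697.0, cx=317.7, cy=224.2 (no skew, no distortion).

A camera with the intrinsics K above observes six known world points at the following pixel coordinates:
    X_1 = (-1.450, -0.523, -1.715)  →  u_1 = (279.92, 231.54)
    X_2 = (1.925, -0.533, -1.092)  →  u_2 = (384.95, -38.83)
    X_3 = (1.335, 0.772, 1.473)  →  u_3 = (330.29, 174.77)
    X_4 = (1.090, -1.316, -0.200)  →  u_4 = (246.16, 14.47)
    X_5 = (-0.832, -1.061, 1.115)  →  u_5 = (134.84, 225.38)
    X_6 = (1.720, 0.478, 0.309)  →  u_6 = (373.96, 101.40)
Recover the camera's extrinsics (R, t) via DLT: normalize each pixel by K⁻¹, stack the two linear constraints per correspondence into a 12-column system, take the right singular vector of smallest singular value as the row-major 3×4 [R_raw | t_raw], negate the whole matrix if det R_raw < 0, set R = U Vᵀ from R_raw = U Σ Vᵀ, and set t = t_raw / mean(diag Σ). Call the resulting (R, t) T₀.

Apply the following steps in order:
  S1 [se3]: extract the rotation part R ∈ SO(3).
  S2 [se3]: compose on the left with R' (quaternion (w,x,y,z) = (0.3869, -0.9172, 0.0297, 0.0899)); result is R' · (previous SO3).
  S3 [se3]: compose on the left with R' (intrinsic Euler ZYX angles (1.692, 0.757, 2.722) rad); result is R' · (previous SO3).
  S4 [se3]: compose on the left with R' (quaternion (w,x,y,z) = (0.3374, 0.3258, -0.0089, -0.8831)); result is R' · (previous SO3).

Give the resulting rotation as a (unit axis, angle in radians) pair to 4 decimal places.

rotation (axis_angle) = ((0.4272, -0.0839, -0.9003), 1.9078)

source (pnp_recover): camera pose = R=[0.3648 0.7816 -0.5061; -0.7967 0.5433 0.2649; 0.4820 0.3066 0.8208], t=(-0.1800, -0.3700, 6.7101)
after S1 (rot_of_se3): [0.3648 0.7816 -0.5061; -0.7967 0.5433 0.2649; 0.4820 0.3066 0.8208]
after S2 (compose_so3): [0.3886 0.6566 -0.6464; 0.9069 -0.1486 0.3943; 0.1628 -0.7394 -0.6533]
after S3 (compose_so3): [0.8355 -0.5425 0.0872; 0.5391 0.8400 0.0611; -0.1064 -0.0041 0.9943]
after S4 (compose_so3): [-0.0879 0.8019 -0.5909; -0.8973 -0.3213 -0.3027; -0.4326 0.5036 0.7478]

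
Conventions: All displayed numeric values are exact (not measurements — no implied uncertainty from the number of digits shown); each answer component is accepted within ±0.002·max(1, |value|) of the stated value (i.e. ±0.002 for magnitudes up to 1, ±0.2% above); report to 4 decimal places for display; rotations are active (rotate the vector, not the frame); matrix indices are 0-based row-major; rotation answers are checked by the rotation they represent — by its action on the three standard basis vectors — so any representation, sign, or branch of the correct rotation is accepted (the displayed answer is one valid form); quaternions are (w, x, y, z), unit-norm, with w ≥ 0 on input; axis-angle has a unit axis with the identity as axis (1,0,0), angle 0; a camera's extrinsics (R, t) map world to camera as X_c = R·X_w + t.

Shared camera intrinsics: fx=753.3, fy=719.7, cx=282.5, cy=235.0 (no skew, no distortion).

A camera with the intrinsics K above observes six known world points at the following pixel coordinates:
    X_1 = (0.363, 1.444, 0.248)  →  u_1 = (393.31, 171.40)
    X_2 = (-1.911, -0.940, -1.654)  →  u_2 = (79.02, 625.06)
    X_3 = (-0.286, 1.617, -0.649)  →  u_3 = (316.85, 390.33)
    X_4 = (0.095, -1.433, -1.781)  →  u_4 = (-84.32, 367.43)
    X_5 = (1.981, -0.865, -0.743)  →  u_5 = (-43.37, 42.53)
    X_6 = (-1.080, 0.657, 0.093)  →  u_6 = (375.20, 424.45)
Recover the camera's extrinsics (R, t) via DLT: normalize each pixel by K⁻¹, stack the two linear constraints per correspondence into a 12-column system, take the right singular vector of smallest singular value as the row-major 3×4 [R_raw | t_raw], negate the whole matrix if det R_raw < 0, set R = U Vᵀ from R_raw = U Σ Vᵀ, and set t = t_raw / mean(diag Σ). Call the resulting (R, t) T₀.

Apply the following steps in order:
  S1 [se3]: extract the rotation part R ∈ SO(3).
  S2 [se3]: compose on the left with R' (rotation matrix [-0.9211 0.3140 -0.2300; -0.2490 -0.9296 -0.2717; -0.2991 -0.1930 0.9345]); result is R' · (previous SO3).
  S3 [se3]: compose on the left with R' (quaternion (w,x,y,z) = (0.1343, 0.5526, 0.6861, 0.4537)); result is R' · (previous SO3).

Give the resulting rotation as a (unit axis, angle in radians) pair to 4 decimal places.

rotation (axis_angle) = ((0.9061, -0.1025, 0.4106), 2.3740)

source (pnp_recover): camera pose = R=[-0.3720 0.5037 0.7797; -0.9149 -0.0572 -0.3995; -0.1566 -0.8620 0.4822], t=(-0.2800, 0.2100, 4.6199)
after S1 (rot_of_se3): [-0.3720 0.5037 0.7797; -0.9149 -0.0572 -0.3995; -0.1566 -0.8620 0.4822]
after S2 (compose_so3): [0.0914 -0.2837 -0.9545; 0.9857 0.1620 0.0462; 0.1415 -0.9451 0.2945]
after S3 (compose_so3): [0.6921 -0.4448 0.5685; 0.1254 -0.7015 -0.7015; 0.7108 0.5568 -0.4297]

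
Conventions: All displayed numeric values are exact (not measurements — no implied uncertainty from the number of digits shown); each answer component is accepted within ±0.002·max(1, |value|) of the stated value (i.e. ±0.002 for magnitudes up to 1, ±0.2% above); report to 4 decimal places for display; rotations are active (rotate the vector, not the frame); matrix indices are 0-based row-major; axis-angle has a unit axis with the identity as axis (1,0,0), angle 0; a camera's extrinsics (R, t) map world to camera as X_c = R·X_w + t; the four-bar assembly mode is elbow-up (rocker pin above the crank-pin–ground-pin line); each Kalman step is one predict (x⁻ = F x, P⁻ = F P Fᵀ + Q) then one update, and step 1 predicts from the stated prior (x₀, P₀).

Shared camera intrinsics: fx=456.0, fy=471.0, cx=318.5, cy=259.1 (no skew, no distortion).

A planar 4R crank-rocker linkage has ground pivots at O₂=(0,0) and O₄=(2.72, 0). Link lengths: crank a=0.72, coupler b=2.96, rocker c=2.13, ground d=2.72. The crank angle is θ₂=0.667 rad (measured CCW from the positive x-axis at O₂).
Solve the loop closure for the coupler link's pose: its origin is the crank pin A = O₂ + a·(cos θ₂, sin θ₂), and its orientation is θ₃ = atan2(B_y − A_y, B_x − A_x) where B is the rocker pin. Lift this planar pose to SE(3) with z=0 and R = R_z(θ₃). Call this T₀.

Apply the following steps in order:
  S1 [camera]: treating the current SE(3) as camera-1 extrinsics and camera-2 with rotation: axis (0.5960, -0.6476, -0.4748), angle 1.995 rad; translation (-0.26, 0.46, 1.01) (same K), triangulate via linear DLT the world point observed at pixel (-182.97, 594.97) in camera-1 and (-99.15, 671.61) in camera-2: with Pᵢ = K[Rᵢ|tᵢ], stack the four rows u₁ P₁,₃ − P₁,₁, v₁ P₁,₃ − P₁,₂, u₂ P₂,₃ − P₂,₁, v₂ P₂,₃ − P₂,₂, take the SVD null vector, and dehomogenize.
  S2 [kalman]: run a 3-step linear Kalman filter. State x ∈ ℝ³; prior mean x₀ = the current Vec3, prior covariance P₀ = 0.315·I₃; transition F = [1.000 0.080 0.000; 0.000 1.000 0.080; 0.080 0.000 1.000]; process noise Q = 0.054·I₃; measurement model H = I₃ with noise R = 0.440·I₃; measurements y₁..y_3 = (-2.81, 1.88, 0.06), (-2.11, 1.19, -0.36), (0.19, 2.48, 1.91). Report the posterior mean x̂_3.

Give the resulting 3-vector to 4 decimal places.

result = (-1.1467, 2.0465, 0.7652)

source (fourbar_fk): coupler pose = R=[0.8270 -0.5623 0.0000; 0.5623 0.8270 0.0000; 0.0000 0.0000 1.0000], t=(0.5657, 0.4454, 0.0000)
after S1 (triangulate): (-1.5578, 1.9443, 1.6511)
after S2 (kf_track): (-1.1467, 2.0465, 0.7652)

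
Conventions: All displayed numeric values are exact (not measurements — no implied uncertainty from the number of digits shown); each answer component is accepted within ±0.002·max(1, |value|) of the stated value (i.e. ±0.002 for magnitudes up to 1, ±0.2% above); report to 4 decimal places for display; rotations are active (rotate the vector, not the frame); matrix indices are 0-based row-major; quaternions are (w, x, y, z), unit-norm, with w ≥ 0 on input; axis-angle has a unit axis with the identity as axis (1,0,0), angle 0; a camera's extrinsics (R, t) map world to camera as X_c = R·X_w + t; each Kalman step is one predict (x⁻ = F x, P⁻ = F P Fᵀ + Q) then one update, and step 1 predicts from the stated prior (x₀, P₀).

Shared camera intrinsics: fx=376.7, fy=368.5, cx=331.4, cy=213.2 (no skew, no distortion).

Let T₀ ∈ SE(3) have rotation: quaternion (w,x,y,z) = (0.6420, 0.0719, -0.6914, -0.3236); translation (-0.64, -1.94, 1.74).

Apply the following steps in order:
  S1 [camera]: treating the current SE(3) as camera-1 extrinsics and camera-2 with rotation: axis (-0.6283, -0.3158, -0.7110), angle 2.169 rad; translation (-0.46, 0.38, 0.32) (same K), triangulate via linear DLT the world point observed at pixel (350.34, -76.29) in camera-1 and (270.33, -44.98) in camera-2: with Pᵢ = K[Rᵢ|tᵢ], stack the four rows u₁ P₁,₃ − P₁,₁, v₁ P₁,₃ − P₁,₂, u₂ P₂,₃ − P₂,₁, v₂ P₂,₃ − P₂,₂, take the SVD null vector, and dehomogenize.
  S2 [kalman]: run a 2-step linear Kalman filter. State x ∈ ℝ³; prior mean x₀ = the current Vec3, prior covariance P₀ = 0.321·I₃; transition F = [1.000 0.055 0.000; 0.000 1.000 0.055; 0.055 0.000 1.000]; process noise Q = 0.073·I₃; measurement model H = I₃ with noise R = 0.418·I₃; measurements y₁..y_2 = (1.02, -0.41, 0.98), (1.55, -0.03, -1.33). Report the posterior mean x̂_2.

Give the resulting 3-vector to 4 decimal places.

result = (1.4984, 0.0154, -0.4901)

after S1 (triangulate): (1.8888, 0.5703, -1.0204)
after S2 (kf_track): (1.4984, 0.0154, -0.4901)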